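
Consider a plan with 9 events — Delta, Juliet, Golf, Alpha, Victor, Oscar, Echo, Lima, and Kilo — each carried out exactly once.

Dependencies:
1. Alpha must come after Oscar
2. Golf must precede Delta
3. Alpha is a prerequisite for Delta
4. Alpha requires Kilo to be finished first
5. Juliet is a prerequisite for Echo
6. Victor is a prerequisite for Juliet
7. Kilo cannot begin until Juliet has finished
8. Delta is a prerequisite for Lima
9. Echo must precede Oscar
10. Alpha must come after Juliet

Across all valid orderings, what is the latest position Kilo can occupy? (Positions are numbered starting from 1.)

The events that are forced after Kilo, directly or by a chain of constraints, are Delta, Alpha, Lima. That's 3 events.
So at least 3 events follow Kilo, putting Kilo no later than position 6. That position is achievable by scheduling everything else first.

6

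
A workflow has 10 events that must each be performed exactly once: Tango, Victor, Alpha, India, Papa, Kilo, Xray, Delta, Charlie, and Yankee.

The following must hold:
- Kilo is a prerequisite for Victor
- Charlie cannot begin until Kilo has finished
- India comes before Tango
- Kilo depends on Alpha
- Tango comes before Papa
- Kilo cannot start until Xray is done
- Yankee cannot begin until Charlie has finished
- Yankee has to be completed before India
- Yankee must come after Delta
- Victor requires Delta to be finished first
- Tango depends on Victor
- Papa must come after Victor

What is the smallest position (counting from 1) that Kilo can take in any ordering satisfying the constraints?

3

Working backwards through the constraints from Kilo, its full set of required predecessors is Alpha, Xray — 2 of them.
With 2 mandatory predecessors, the earliest Kilo can sit is position 2+1 = 3, and placing just those 2 first achieves it.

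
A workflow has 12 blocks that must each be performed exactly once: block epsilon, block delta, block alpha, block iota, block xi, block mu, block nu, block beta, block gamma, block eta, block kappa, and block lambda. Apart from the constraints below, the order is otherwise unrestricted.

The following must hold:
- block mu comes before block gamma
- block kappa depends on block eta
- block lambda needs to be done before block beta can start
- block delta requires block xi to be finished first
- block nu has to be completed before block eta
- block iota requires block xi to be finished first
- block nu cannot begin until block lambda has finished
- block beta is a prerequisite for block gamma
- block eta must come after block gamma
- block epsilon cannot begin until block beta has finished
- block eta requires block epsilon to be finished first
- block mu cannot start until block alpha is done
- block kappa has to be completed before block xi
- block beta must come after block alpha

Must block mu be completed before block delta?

Yes

Following the dependencies: block mu → block gamma → block eta → block kappa → block xi → block delta.
Hence block mu necessarily comes before block delta.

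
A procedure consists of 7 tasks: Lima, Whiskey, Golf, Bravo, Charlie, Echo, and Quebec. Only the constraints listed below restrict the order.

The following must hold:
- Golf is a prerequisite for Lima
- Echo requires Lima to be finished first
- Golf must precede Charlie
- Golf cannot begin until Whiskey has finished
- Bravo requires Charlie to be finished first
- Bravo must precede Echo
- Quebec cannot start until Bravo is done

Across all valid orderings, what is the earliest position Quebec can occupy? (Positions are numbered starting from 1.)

Every task that must precede Quebec has to come before it. Tracing all chains that end at Quebec, those tasks are: Whiskey, Golf, Bravo, Charlie — 4 in total.
So at minimum 4 tasks come before Quebec, putting Quebec no earlier than position 5. That position is achievable by scheduling exactly those predecessors first.

5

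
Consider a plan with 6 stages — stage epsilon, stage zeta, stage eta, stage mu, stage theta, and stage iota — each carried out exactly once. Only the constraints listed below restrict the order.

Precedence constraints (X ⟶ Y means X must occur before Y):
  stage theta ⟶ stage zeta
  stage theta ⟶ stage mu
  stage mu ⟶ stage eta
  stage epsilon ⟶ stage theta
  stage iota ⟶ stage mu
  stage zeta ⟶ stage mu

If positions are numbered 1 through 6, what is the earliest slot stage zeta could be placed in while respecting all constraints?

Every stage that must precede stage zeta has to come before it. Tracing all chains that end at stage zeta, those stages are: stage epsilon, stage theta — 2 in total.
So at minimum 2 stages come before stage zeta, putting stage zeta no earlier than position 3. That position is achievable by scheduling exactly those predecessors first.

3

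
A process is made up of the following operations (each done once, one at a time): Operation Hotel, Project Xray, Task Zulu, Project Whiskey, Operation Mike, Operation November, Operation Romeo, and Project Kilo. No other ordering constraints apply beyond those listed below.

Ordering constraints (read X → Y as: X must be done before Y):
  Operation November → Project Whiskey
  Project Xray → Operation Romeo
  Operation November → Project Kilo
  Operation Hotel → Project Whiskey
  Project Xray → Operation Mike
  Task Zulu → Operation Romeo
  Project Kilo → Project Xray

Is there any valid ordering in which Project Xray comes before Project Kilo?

There is a dependency chain Project Kilo → Project Xray, so Project Xray always comes after Project Kilo.
Hence Project Xray can never be scheduled before Project Kilo.

No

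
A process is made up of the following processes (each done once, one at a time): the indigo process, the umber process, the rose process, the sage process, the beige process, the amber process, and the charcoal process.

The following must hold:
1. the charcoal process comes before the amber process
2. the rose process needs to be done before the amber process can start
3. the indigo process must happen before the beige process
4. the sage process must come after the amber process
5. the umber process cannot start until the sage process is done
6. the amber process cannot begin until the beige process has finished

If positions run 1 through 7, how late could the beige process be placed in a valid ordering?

4

Following every chain forward from the beige process, the processes that must come later are the umber process, the sage process, the amber process — 3 of them.
With 3 mandatory successors out of 7 processes total, the latest slot for the beige process is 7−3 = 4, and it's reachable by doing all non-successors before the beige process.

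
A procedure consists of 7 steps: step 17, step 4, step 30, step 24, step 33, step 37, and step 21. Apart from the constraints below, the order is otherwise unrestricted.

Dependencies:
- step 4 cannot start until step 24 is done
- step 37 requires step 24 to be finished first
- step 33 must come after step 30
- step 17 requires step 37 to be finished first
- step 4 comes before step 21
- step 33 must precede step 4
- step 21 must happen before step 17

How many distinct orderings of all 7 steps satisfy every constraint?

12

2 steps have no prerequisites (step 30, step 24), so any of them could come first.
Counting all ways to extend the partial order to a total order gives 12.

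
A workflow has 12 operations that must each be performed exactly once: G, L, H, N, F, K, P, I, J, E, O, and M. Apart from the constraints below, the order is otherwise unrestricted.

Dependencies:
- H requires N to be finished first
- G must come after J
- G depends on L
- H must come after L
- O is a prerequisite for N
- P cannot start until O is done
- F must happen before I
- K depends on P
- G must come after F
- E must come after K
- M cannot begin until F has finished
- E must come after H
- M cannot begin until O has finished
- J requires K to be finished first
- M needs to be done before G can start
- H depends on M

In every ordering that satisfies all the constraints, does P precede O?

In fact the dependencies run the other way: O → P.
So P never precedes O.

No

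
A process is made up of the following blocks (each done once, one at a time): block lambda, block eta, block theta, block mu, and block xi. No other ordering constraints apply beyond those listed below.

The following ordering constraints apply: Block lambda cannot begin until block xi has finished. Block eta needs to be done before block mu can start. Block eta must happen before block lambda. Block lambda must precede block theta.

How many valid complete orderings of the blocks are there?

The blocks with no prerequisites are block eta, block xi; any of them can be placed first.
Systematically extending each partial ordering one block at a time and counting, there are 7 complete orderings.

7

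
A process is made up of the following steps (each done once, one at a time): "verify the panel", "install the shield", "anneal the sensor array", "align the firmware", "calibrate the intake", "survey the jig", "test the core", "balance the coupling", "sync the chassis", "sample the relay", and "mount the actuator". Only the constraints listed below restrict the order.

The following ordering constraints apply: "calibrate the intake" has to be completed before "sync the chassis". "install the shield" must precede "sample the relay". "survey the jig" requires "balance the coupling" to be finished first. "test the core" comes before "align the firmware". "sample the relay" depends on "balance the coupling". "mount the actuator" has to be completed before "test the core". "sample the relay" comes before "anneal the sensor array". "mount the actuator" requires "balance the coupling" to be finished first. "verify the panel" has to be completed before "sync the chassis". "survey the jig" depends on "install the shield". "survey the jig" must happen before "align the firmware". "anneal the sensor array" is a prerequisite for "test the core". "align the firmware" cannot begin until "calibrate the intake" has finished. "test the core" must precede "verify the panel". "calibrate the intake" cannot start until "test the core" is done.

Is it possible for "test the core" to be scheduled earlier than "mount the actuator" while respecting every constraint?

The constraints give a chain "mount the actuator" → "test the core", which forces "mount the actuator" before "test the core".
Hence "test the core" can never be scheduled before "mount the actuator".

No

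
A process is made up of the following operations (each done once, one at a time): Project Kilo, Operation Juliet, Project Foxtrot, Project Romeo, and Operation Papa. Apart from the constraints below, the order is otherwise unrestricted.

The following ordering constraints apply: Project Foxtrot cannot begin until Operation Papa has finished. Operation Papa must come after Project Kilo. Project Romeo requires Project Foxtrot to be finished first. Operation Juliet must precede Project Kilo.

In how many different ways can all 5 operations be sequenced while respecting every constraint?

Operation Juliet is the only operation with nothing required before it, so every ordering starts there.
Every operation is then forced in turn, so only 1 complete ordering is consistent with the constraints.

1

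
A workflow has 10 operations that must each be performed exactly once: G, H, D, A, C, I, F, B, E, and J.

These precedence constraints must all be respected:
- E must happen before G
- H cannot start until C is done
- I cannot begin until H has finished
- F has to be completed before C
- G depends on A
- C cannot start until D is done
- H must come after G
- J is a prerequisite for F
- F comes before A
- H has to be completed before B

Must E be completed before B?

Yes

Following the dependencies: E → G → H → B.
So E must precede B in any valid ordering.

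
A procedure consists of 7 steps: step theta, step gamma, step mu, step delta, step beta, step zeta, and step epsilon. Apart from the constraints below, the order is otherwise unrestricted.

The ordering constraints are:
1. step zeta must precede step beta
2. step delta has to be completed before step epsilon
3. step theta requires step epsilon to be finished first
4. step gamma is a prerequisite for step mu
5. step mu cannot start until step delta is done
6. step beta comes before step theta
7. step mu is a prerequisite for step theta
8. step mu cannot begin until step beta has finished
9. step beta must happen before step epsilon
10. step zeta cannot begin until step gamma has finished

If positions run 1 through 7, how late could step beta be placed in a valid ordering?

Following every chain forward from step beta, the steps that must come later are step theta, step mu, step epsilon — 3 of them.
With 3 mandatory successors out of 7 steps total, the latest slot for step beta is 7−3 = 4, and it's reachable by doing all non-successors before step beta.

4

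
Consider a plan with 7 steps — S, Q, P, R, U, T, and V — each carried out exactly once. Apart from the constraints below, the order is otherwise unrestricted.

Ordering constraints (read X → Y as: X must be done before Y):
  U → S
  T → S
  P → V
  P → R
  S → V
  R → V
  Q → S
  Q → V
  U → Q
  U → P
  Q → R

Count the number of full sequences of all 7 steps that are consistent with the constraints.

21

The steps with no prerequisites are U, T; any of them can be placed first.
Enumerating by repeatedly choosing an available step (one whose prerequisites are all placed) gives 21 distinct complete orderings.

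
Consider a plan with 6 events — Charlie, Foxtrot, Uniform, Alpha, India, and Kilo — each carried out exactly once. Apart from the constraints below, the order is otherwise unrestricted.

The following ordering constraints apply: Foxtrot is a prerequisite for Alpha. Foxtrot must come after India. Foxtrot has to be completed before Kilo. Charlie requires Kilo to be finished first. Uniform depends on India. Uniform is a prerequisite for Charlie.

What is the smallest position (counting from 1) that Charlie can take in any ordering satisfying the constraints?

5

The events that are forced before Charlie, directly or transitively, are Foxtrot, Uniform, India, Kilo. That's 4 events.
So at minimum 4 events come before Charlie, putting Charlie no earlier than position 5. That position is achievable by scheduling exactly those predecessors first.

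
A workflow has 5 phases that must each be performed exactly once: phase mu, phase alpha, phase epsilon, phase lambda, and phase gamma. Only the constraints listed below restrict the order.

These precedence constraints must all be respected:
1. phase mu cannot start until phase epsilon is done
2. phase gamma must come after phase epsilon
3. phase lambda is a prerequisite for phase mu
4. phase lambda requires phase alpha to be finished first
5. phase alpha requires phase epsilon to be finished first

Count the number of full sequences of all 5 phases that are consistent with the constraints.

4

Phase epsilon is the only phase with nothing required before it, so every ordering starts there.
Enumerating by repeatedly choosing an available phase (one whose prerequisites are all placed) gives 4 distinct complete orderings.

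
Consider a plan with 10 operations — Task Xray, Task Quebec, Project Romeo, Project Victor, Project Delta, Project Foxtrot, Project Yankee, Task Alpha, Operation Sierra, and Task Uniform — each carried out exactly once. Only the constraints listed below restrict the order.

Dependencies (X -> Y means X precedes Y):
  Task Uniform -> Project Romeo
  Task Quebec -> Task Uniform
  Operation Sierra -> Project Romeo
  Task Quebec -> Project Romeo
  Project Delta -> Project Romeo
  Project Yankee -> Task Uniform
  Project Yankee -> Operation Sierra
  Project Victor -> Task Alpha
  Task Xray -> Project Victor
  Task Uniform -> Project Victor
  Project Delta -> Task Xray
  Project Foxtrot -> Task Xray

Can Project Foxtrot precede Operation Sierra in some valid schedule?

Yes

The constraints leave Project Foxtrot and Operation Sierra unordered relative to each other; nothing requires Operation Sierra earlier.
That means at least one valid schedule has Project Foxtrot before Operation Sierra.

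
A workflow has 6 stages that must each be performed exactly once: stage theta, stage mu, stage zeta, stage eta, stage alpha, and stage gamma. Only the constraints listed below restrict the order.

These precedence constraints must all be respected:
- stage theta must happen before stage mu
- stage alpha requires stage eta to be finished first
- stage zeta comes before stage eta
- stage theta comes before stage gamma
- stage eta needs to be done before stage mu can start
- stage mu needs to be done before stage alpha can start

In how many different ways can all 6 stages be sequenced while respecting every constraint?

12

2 stages have no prerequisites (stage theta, stage zeta), so any of them could come first.
Enumerating by repeatedly choosing an available stage (one whose prerequisites are all placed) gives 12 distinct complete orderings.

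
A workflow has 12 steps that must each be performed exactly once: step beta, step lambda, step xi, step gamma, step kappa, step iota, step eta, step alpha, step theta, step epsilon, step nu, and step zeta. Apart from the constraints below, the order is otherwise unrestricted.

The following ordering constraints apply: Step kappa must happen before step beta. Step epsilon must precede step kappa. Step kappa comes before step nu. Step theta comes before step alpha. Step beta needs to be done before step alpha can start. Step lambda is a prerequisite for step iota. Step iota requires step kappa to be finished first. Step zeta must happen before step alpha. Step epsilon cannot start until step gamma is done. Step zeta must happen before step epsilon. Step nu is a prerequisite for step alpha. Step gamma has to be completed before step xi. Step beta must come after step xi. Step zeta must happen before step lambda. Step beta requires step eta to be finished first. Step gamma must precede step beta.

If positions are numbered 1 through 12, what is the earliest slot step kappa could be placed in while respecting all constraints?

4

Working backwards through the constraints from step kappa, its full set of required predecessors is step gamma, step epsilon, step zeta — 3 of them.
With 3 mandatory predecessors, the earliest step kappa can sit is position 3+1 = 4, and placing just those 3 first achieves it.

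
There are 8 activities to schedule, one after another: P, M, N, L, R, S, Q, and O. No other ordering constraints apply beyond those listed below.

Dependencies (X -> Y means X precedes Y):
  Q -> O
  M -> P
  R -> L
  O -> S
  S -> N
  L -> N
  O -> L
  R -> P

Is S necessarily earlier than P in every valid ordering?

No

Nothing in the constraints links S and P; they are unordered relative to each other.
There exist valid orderings with P before S, so S is not required to come first.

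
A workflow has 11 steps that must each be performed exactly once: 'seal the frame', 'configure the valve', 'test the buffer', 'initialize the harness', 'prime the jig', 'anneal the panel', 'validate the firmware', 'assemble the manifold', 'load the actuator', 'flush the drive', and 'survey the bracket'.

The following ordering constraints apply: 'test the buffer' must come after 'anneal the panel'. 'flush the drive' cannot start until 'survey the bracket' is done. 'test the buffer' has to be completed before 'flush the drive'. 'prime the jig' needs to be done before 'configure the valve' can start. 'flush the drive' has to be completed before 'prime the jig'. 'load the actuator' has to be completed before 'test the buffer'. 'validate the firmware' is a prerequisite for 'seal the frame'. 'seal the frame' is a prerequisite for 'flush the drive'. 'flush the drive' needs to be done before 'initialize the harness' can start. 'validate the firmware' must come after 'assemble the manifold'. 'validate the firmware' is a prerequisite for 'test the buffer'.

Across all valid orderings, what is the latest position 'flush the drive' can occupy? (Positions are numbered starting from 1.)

Every step that must follow 'flush the drive' has to come after it. Tracing all chains starting from 'flush the drive', those steps are: 'configure the valve', 'initialize the harness', 'prime the jig' — 3 in total.
So at least 3 steps follow 'flush the drive', putting 'flush the drive' no later than position 8. That position is achievable by scheduling everything else first.

8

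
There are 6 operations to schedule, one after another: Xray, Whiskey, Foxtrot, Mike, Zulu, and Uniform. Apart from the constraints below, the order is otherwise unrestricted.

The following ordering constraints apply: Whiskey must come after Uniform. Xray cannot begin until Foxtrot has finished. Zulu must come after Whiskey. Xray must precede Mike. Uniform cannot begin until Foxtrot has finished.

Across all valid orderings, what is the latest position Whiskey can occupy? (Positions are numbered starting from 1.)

5

The only operation forced after Whiskey (directly or by a chain) is Zulu.
So at least 1 operation follows Whiskey, putting Whiskey no later than position 5. That position is achievable by scheduling everything else first.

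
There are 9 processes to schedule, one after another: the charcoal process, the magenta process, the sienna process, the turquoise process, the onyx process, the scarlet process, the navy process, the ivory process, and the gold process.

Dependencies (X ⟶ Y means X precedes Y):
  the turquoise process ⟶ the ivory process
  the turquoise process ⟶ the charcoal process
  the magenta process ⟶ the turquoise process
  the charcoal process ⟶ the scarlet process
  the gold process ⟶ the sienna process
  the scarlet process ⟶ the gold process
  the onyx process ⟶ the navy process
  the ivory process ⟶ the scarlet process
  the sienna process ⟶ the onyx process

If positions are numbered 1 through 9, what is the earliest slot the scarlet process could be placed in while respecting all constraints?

5

The processes that are forced before the scarlet process, directly or transitively, are the charcoal process, the magenta process, the turquoise process, the ivory process. That's 4 processes.
So at minimum 4 processes come before the scarlet process, putting the scarlet process no earlier than position 5. That position is achievable by scheduling exactly those predecessors first.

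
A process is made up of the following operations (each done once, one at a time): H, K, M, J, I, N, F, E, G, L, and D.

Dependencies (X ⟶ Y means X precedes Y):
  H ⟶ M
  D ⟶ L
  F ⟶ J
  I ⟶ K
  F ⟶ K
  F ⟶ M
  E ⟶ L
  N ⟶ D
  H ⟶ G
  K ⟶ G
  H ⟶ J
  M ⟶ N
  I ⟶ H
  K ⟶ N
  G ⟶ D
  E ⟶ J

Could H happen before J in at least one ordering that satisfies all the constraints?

H is actually forced before J by the constraints, so certainly some valid ordering has H first.

Yes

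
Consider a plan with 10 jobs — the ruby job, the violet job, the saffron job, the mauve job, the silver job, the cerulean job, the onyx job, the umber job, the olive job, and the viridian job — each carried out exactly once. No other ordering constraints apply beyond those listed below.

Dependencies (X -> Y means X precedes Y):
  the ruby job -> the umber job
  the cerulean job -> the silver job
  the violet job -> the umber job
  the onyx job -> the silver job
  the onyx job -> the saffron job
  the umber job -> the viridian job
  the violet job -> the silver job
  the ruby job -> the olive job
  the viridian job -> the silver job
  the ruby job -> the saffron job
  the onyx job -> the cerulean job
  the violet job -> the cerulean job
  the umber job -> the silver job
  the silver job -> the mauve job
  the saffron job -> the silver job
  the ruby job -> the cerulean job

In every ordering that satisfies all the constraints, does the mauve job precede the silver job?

No

The constraints actually force the silver job before the mauve job (via the silver job → the mauve job), not the other way around.
So the mauve job never precedes the silver job.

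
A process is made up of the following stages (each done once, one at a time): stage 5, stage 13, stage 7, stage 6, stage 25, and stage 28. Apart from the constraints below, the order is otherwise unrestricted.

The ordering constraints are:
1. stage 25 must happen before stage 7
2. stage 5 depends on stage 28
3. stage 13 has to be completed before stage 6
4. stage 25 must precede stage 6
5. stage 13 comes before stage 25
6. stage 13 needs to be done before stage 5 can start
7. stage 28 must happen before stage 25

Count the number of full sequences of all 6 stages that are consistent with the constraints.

16

The stages with no prerequisites are stage 13, stage 28; any of them can be placed first.
Enumerating by repeatedly choosing an available stage (one whose prerequisites are all placed) gives 16 distinct complete orderings.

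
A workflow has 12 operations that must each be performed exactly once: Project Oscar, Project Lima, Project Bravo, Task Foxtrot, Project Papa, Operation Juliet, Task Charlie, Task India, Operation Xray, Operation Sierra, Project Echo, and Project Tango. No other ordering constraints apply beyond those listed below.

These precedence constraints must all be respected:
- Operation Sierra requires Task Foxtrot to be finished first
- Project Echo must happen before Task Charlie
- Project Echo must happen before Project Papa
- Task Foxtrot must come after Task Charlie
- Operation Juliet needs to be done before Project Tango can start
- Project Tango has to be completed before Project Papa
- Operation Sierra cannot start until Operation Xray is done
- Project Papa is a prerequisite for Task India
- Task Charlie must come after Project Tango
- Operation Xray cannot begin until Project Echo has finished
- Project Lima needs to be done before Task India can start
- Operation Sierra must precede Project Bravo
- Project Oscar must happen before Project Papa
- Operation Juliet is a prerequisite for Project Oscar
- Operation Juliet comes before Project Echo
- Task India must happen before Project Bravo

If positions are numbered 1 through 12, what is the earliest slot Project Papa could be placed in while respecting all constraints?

The operations that are forced before Project Papa, directly or transitively, are Project Oscar, Operation Juliet, Project Echo, Project Tango. That's 4 operations.
So at minimum 4 operations come before Project Papa, putting Project Papa no earlier than position 5. That position is achievable by scheduling exactly those predecessors first.

5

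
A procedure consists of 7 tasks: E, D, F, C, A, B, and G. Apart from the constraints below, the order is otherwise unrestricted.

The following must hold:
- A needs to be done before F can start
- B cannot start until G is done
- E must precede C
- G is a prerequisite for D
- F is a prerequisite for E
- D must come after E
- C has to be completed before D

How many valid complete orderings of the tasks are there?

The tasks with no prerequisites are A, G; any of them can be placed first.
Enumerating by repeatedly choosing an available task (one whose prerequisites are all placed) gives 20 distinct complete orderings.

20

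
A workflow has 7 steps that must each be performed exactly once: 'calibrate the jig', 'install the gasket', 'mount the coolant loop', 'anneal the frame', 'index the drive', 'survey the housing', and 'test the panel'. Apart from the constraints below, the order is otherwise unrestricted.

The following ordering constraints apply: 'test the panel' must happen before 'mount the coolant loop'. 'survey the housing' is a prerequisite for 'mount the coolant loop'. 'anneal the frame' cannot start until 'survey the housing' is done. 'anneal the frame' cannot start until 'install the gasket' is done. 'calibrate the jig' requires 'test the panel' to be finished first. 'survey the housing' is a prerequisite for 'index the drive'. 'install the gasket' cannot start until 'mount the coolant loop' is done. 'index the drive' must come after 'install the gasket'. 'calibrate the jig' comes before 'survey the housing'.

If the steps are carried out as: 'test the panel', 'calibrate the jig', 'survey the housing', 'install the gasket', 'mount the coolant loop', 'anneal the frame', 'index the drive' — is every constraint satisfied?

No

The sequence places 'install the gasket' ahead of 'mount the coolant loop'.
But one of the constraints requires 'mount the coolant loop' before 'install the gasket', so this ordering violates it.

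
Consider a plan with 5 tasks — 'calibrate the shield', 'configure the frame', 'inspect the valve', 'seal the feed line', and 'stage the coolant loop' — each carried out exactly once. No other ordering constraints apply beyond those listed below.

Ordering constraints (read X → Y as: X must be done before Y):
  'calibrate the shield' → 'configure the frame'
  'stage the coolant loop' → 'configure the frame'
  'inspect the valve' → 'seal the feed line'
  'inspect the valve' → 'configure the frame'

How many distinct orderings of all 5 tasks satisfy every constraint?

The tasks with no prerequisites are 'calibrate the shield', 'inspect the valve', 'stage the coolant loop'; any of them can be placed first.
Counting all ways to extend the partial order to a total order gives 18.

18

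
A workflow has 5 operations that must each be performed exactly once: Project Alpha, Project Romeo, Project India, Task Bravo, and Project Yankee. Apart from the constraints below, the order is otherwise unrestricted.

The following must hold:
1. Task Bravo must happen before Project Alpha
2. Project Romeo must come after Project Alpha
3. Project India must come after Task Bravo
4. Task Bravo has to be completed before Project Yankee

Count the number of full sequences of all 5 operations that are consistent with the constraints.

12

Only Task Bravo has no prerequisites, so it must go first.
Systematically extending each partial ordering one operation at a time and counting, there are 12 complete orderings.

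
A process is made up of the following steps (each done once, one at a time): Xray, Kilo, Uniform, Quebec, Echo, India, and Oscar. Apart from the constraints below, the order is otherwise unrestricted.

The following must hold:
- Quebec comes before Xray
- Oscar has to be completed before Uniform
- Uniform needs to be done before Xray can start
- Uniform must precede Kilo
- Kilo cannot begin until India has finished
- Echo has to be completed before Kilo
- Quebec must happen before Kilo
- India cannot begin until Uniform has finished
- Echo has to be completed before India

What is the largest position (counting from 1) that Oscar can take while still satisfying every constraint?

3

The steps that are forced after Oscar, directly or by a chain of constraints, are Xray, Kilo, Uniform, India. That's 4 steps.
With 4 mandatory successors out of 7 steps total, the latest slot for Oscar is 7−4 = 3, and it's reachable by doing all non-successors before Oscar.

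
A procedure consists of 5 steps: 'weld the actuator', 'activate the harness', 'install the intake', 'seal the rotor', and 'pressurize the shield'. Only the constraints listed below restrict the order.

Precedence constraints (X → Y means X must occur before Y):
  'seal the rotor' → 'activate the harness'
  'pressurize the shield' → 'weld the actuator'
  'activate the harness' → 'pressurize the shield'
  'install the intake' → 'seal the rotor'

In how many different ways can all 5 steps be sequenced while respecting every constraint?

Only 'install the intake' has no prerequisites, so it must go first.
Every step is then forced in turn, so only 1 complete ordering is consistent with the constraints.

1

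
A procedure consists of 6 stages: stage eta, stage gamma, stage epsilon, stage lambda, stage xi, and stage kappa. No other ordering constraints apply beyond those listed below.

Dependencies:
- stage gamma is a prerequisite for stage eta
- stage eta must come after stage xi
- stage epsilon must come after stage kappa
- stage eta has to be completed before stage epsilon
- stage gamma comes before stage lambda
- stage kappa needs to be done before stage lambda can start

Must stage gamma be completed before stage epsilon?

Yes

Chaining the stated constraints: stage gamma → stage eta → stage epsilon.
So stage gamma must precede stage epsilon in any valid ordering.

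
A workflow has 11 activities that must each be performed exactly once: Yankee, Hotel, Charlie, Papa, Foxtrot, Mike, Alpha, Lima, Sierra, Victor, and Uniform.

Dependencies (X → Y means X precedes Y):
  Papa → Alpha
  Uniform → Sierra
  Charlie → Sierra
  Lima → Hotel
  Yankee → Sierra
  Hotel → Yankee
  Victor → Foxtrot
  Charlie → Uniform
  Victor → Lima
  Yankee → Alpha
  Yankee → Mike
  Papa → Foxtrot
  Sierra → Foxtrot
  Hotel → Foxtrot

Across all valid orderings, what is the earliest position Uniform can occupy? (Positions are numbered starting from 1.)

2

The only activity forced before Uniform (directly or transitively) is Charlie.
So at minimum 1 activity comes before Uniform, putting Uniform no earlier than position 2. That position is achievable by scheduling exactly that predecessor first.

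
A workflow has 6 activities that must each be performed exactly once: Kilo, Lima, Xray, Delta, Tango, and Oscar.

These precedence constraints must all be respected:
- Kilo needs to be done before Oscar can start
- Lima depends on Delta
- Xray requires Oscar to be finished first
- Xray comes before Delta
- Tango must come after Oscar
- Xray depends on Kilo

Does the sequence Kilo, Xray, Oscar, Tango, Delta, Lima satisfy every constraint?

In the proposed order, Xray appears before Oscar.
But one of the constraints requires Oscar before Xray, so this ordering violates it.

No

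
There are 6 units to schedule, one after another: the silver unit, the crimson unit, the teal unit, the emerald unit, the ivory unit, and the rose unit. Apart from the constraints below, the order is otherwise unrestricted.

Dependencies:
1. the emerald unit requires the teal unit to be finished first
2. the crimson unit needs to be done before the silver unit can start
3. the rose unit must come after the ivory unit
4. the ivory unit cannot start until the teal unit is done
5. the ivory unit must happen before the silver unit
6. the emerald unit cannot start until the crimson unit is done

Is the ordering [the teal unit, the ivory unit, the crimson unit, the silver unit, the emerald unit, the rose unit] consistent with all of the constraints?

Yes

Checking each listed constraint against this order: for instance, the teal unit is in position 1 and the emerald unit in position 5, so that constraint holds — and the remaining constraints check out the same way.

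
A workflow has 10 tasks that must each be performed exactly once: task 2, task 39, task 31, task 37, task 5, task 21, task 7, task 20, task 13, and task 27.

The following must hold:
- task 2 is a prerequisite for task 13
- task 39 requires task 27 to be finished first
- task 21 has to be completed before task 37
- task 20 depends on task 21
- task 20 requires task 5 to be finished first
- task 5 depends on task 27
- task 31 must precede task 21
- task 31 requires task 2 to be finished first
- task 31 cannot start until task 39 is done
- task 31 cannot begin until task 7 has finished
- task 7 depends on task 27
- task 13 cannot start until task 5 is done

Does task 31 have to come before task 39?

The constraints actually force task 39 before task 31 (via task 39 → task 31), not the other way around.
So task 31 does not have to come before task 39 — it cannot.

No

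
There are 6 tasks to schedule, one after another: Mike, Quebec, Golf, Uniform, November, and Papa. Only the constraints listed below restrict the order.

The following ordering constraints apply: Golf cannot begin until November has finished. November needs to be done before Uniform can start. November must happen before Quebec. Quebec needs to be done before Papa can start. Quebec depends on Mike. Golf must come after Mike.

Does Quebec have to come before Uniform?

No

No chain of constraints connects Quebec to Uniform in either direction.
There exist valid orderings with Uniform before Quebec, so Quebec is not required to come first.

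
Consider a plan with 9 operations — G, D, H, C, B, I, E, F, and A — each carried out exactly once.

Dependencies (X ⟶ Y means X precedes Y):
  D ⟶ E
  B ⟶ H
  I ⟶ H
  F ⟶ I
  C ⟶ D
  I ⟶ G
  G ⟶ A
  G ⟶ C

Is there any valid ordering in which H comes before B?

There is a dependency chain B → H, so H always comes after B.
So no valid ordering can have H before B.

No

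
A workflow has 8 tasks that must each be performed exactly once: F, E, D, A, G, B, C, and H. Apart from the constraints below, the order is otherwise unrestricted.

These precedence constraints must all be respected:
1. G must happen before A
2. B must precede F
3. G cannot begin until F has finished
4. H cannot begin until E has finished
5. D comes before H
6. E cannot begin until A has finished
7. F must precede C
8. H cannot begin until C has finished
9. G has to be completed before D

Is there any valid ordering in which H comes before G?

No

Following G → D → H, G must precede H in every valid ordering.
Hence H can never be scheduled before G.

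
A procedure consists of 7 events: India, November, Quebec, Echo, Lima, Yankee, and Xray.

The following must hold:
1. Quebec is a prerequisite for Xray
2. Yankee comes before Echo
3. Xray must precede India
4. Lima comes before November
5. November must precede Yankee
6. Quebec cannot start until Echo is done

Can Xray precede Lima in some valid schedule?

No

There is a dependency chain Lima → November → Yankee → Echo → Quebec → Xray, so Xray always comes after Lima.
Hence Xray can never be scheduled before Lima.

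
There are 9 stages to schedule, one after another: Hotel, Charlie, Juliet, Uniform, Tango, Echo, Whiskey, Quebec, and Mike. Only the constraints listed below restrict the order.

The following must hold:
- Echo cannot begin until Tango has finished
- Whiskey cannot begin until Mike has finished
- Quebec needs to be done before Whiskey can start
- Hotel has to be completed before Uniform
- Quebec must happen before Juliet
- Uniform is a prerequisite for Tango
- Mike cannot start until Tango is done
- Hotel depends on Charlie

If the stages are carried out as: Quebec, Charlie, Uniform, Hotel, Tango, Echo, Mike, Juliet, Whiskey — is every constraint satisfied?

No

Here Hotel comes after Uniform.
But one of the constraints requires Hotel before Uniform, so this ordering violates it.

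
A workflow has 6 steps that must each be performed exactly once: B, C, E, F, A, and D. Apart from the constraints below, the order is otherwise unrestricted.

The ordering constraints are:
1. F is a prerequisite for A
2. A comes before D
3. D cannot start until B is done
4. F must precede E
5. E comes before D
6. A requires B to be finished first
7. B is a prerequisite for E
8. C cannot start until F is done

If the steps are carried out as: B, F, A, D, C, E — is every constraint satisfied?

The sequence places D ahead of E.
Since E is required before D, the ordering is invalid.

No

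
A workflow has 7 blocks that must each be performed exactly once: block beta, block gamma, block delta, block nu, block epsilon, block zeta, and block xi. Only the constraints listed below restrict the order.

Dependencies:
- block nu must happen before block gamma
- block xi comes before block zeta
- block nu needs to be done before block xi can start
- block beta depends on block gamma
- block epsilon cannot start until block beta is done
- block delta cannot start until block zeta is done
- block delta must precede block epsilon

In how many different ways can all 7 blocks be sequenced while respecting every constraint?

10

Only block nu has no prerequisites, so it must go first.
Systematically extending each partial ordering one block at a time and counting, there are 10 complete orderings.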